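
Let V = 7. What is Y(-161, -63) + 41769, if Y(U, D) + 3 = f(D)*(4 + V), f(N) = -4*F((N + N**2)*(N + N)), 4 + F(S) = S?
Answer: 21696806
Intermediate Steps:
F(S) = -4 + S
f(N) = 16 - 8*N*(N + N**2) (f(N) = -4*(-4 + (N + N**2)*(N + N)) = -4*(-4 + (N + N**2)*(2*N)) = -4*(-4 + 2*N*(N + N**2)) = 16 - 8*N*(N + N**2))
Y(U, D) = 173 - 88*D**2 - 88*D**3 (Y(U, D) = -3 + (16 - 8*D**2 - 8*D**3)*(4 + 7) = -3 + (16 - 8*D**2 - 8*D**3)*11 = -3 + (176 - 88*D**2 - 88*D**3) = 173 - 88*D**2 - 88*D**3)
Y(-161, -63) + 41769 = (173 - 88*(-63)**2*(1 - 63)) + 41769 = (173 - 88*3969*(-62)) + 41769 = (173 + 21654864) + 41769 = 21655037 + 41769 = 21696806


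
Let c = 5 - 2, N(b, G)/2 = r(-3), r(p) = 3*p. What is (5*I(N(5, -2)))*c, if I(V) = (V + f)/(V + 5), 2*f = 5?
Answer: 465/26 ≈ 17.885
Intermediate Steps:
f = 5/2 (f = (½)*5 = 5/2 ≈ 2.5000)
N(b, G) = -18 (N(b, G) = 2*(3*(-3)) = 2*(-9) = -18)
c = 3
I(V) = (5/2 + V)/(5 + V) (I(V) = (V + 5/2)/(V + 5) = (5/2 + V)/(5 + V))
(5*I(N(5, -2)))*c = (5*((5/2 - 18)/(5 - 18)))*3 = (5*(-31/2/(-13)))*3 = (5*(-1/13*(-31/2)))*3 = (5*(31/26))*3 = (155/26)*3 = 465/26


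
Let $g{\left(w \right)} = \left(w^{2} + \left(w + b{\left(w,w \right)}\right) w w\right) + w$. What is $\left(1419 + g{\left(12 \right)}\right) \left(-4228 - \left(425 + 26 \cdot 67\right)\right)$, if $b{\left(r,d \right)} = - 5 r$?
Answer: $34130115$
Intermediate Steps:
$g{\left(w \right)} = w + w^{2} - 4 w^{3}$ ($g{\left(w \right)} = \left(w^{2} + \left(w - 5 w\right) w w\right) + w = \left(w^{2} + - 4 w w w\right) + w = \left(w^{2} + - 4 w^{2} w\right) + w = \left(w^{2} - 4 w^{3}\right) + w = w + w^{2} - 4 w^{3}$)
$\left(1419 + g{\left(12 \right)}\right) \left(-4228 - \left(425 + 26 \cdot 67\right)\right) = \left(1419 + 12 \left(1 + 12 - 4 \cdot 12^{2}\right)\right) \left(-4228 - \left(425 + 26 \cdot 67\right)\right) = \left(1419 + 12 \left(1 + 12 - 576\right)\right) \left(-4228 - 2167\right) = \left(1419 + 12 \left(-563\right)\right) \left(-4228 - 2167\right) = \left(1419 - 6756\right) \left(-6395\right) = \left(-5337\right) \left(-6395\right) = 34130115$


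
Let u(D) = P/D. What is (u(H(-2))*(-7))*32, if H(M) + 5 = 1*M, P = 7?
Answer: 224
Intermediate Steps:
H(M) = -5 + M (H(M) = -5 + 1*M = -5 + M)
u(D) = 7/D
(u(H(-2))*(-7))*32 = ((7/(-5 - 2))*(-7))*32 = ((7/(-7))*(-7))*32 = ((7*(-⅐))*(-7))*32 = -1*(-7)*32 = 7*32 = 224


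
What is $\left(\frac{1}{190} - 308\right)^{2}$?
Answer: $\frac{3424473361}{36100} \approx 94861.0$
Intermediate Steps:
$\left(\frac{1}{190} - 308\right)^{2} = \left(- \frac{58519}{190}\right)^{2} = \frac{3424473361}{36100}$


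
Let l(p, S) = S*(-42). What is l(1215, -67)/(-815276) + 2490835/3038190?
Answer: 7222030460/8846297823 ≈ 0.81639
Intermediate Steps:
l(p, S) = -42*S
l(1215, -67)/(-815276) + 2490835/3038190 = -42*(-67)/(-815276) + 2490835/3038190 = 2814*(-1/815276) + 2490835*(1/3038190) = -201/58234 + 498167/607638 = 7222030460/8846297823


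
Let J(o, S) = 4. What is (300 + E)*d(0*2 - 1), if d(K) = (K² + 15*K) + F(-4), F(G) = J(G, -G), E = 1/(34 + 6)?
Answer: -12001/4 ≈ -3000.3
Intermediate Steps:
E = 1/40 ≈ 0.025000
F(G) = 4
d(K) = 4 + K² + 15*K (d(K) = (K² + 15*K) + 4 = 4 + K² + 15*K)
(300 + E)*d(0*2 - 1) = (300 + 1/40)*(4 + (0*2 - 1)² + 15*(0*2 - 1)) = 12001*(4 + (0 - 1)² + 15*(0 - 1))/40 = 12001*(4 + (-1)² + 15*(-1))/40 = 12001*(4 + 1 - 15)/40 = (12001/40)*(-10) = -12001/4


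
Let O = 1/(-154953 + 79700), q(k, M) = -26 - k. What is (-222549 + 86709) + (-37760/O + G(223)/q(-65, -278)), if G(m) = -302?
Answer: 110815279858/39 ≈ 2.8414e+9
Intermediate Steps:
O = -1/75253 (O = 1/(-75253) = -1/75253 ≈ -1.3289e-5)
(-222549 + 86709) + (-37760/O + G(223)/q(-65, -278)) = (-222549 + 86709) + (-37760/(-1/75253) - 302/(-26 - 1*(-65))) = -135840 + (-37760*(-75253) - 302/(-26 + 65)) = -135840 + (2841553280 - 302/39) = -135840 + 110820577618/39 = 110815279858/39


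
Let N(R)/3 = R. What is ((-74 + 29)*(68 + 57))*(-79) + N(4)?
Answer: 444387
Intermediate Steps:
N(R) = 3*R
((-74 + 29)*(68 + 57))*(-79) + N(4) = ((-74 + 29)*(68 + 57))*(-79) + 3*4 = -45*125*(-79) + 12 = -5625*(-79) + 12 = 444375 + 12 = 444387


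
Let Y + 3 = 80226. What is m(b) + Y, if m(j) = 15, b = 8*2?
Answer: 80238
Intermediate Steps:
b = 16
Y = 80223 (Y = -3 + 80226 = 80223)
m(b) + Y = 15 + 80223 = 80238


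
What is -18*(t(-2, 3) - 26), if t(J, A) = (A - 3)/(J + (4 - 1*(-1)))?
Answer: 468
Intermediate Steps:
t(J, A) = (-3 + A)/(5 + J) (t(J, A) = (-3 + A)/(J + (4 + 1)) = (-3 + A)/(J + 5) = (-3 + A)/(5 + J))
-18*(t(-2, 3) - 26) = -18*((-3 + 3)/(5 - 2) - 26) = -18*(0/3 - 26) = -18*((1/3)*0 - 26) = -18*(0 - 26) = -18*(-26) = 468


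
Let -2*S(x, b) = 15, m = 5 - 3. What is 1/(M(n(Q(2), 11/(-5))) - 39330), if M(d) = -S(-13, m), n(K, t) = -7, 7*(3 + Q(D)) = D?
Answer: -2/78645 ≈ -2.5431e-5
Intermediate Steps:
m = 2
S(x, b) = -15/2 (S(x, b) = -½*15 = -15/2)
Q(D) = -3 + D/7
M(d) = 15/2 (M(d) = -1*(-15/2) = 15/2)
1/(M(n(Q(2), 11/(-5))) - 39330) = 1/(15/2 - 39330) = 1/(-78645/2) = -2/78645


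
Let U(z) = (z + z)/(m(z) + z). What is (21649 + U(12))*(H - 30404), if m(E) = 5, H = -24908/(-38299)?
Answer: -428572154603616/651083 ≈ -6.5824e+8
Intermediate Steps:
H = 24908/38299 (H = -24908*(-1/38299) = 24908/38299 ≈ 0.65036)
U(z) = 2*z/(5 + z) (U(z) = (z + z)/(5 + z) = (2*z)/(5 + z) = 2*z/(5 + z))
(21649 + U(12))*(H - 30404) = (21649 + 2*12/(5 + 12))*(24908/38299 - 30404) = (21649 + 2*12/17)*(-1164417888/38299) = (21649 + 2*12*(1/17))*(-1164417888/38299) = (21649 + 24/17)*(-1164417888/38299) = (368057/17)*(-1164417888/38299) = -428572154603616/651083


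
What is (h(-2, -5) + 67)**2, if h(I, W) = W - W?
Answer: 4489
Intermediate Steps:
h(I, W) = 0
(h(-2, -5) + 67)**2 = (0 + 67)**2 = 67**2 = 4489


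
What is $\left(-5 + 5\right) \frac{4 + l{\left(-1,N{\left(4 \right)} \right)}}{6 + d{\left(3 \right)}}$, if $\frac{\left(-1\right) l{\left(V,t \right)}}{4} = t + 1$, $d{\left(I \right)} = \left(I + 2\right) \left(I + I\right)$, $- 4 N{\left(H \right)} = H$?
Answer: $0$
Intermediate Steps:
$N{\left(H \right)} = - \frac{H}{4}$
$d{\left(I \right)} = 2 I \left(2 + I\right)$ ($d{\left(I \right)} = \left(2 + I\right) 2 I = 2 I \left(2 + I\right)$)
$l{\left(V,t \right)} = -4 - 4 t$ ($l{\left(V,t \right)} = - 4 \left(t + 1\right) = - 4 \left(1 + t\right) = -4 - 4 t$)
$\left(-5 + 5\right) \frac{4 + l{\left(-1,N{\left(4 \right)} \right)}}{6 + d{\left(3 \right)}} = \left(-5 + 5\right) \frac{4 - \left(4 + 4 \left(\left(- \frac{1}{4}\right) 4\right)\right)}{6 + 2 \cdot 3 \left(2 + 3\right)} = 0 \frac{4 - 0}{6 + 2 \cdot 3 \cdot 5} = 0 \frac{4 + \left(-4 + 4\right)}{6 + 30} = 0 \frac{4 + 0}{36} = 0 \cdot 4 \cdot \frac{1}{36} = 0 \cdot \frac{1}{9} = 0$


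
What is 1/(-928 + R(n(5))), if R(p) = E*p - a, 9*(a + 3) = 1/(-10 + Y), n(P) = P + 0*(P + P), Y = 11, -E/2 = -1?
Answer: -9/8236 ≈ -0.0010928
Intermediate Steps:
E = 2 (E = -2*(-1) = 2)
n(P) = P (n(P) = P + 0*(2*P) = P + 0 = P)
a = -26/9 (a = -3 + 1/(9*(-10 + 11)) = -3 + (⅑)/1 = -3 + (⅑)*1 = -3 + ⅑ = -26/9 ≈ -2.8889)
R(p) = 26/9 + 2*p (R(p) = 2*p - 1*(-26/9) = 2*p + 26/9 = 26/9 + 2*p)
1/(-928 + R(n(5))) = 1/(-928 + (26/9 + 2*5)) = 1/(-928 + (26/9 + 10)) = 1/(-928 + 116/9) = 1/(-8236/9) = -9/8236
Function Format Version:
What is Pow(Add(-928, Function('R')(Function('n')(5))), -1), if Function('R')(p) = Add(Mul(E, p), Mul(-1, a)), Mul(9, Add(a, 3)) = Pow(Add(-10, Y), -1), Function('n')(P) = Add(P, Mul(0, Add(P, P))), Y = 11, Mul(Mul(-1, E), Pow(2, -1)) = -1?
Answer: Rational(-9, 8236) ≈ -0.0010928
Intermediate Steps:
E = 2 (E = Mul(-2, -1) = 2)
Function('n')(P) = P (Function('n')(P) = Add(P, Mul(0, Mul(2, P))) = Add(P, 0) = P)
a = Rational(-26, 9) (a = Add(-3, Mul(Rational(1, 9), Pow(Add(-10, 11), -1))) = Add(-3, Mul(Rational(1, 9), Pow(1, -1))) = Add(-3, Mul(Rational(1, 9), 1)) = Add(-3, Rational(1, 9)) = Rational(-26, 9) ≈ -2.8889)
Function('R')(p) = Add(Rational(26, 9), Mul(2, p)) (Function('R')(p) = Add(Mul(2, p), Mul(-1, Rational(-26, 9))) = Add(Mul(2, p), Rational(26, 9)) = Add(Rational(26, 9), Mul(2, p)))
Pow(Add(-928, Function('R')(Function('n')(5))), -1) = Pow(Add(-928, Add(Rational(26, 9), Mul(2, 5))), -1) = Pow(Add(-928, Add(Rational(26, 9), 10)), -1) = Pow(Add(-928, Rational(116, 9)), -1) = Pow(Rational(-8236, 9), -1) = Rational(-9, 8236)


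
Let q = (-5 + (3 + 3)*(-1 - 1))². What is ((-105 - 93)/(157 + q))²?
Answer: 9801/49729 ≈ 0.19709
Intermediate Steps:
q = 289 (q = (-5 + 6*(-2))² = (-5 - 12)² = (-17)² = 289)
((-105 - 93)/(157 + q))² = ((-105 - 93)/(157 + 289))² = (-198/446)² = (-198*1/446)² = (-99/223)² = 9801/49729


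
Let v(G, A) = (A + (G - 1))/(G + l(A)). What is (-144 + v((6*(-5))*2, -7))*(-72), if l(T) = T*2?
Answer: 381168/37 ≈ 10302.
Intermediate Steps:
l(T) = 2*T
v(G, A) = (-1 + A + G)/(G + 2*A) (v(G, A) = (A + (G - 1))/(G + 2*A) = (A + (-1 + G))/(G + 2*A) = (-1 + A + G)/(G + 2*A))
(-144 + v((6*(-5))*2, -7))*(-72) = (-144 + (-1 - 7 + (6*(-5))*2)/((6*(-5))*2 + 2*(-7)))*(-72) = (-144 + (-1 - 7 - 30*2)/(-30*2 - 14))*(-72) = (-144 + (-1 - 7 - 60)/(-60 - 14))*(-72) = (-144 - 68/(-74))*(-72) = (-144 - 1/74*(-68))*(-72) = (-144 + 34/37)*(-72) = -5294/37*(-72) = 381168/37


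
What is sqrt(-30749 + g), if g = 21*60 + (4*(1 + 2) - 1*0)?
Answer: I*sqrt(29477) ≈ 171.69*I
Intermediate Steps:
g = 1272 (g = 1260 + (4*3 + 0) = 1260 + (12 + 0) = 1260 + 12 = 1272)
sqrt(-30749 + g) = sqrt(-30749 + 1272) = sqrt(-29477) = I*sqrt(29477)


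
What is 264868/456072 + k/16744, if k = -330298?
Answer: -9137794979/477279348 ≈ -19.146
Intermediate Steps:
264868/456072 + k/16744 = 264868/456072 - 330298/16744 = 264868*(1/456072) - 330298*1/16744 = 66217/114018 - 165149/8372 = -9137794979/477279348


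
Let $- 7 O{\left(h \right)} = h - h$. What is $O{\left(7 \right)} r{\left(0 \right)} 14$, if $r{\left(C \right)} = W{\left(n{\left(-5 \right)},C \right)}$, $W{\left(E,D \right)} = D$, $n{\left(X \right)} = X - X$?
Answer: $0$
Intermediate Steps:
$n{\left(X \right)} = 0$
$r{\left(C \right)} = C$
$O{\left(h \right)} = 0$ ($O{\left(h \right)} = - \frac{h - h}{7} = \left(- \frac{1}{7}\right) 0 = 0$)
$O{\left(7 \right)} r{\left(0 \right)} 14 = 0 \cdot 0 \cdot 14 = 0 \cdot 14 = 0$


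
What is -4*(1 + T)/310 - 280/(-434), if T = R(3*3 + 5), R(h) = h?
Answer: 14/31 ≈ 0.45161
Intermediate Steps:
T = 14 (T = 3*3 + 5 = 9 + 5 = 14)
-4*(1 + T)/310 - 280/(-434) = -4*(1 + 14)/310 - 280/(-434) = -4*15*(1/310) - 280*(-1/434) = -60*1/310 + 20/31 = -6/31 + 20/31 = 14/31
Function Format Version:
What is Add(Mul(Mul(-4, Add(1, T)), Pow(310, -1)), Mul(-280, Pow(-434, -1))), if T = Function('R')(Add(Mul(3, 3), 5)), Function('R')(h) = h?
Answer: Rational(14, 31) ≈ 0.45161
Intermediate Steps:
T = 14 (T = Add(Mul(3, 3), 5) = Add(9, 5) = 14)
Add(Mul(Mul(-4, Add(1, T)), Pow(310, -1)), Mul(-280, Pow(-434, -1))) = Add(Mul(Mul(-4, Add(1, 14)), Pow(310, -1)), Mul(-280, Pow(-434, -1))) = Add(Mul(Mul(-4, 15), Rational(1, 310)), Mul(-280, Rational(-1, 434))) = Add(Mul(-60, Rational(1, 310)), Rational(20, 31)) = Add(Rational(-6, 31), Rational(20, 31)) = Rational(14, 31)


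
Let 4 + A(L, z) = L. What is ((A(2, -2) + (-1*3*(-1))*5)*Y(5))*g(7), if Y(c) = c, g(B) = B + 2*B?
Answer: 1365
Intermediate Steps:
A(L, z) = -4 + L
g(B) = 3*B
((A(2, -2) + (-1*3*(-1))*5)*Y(5))*g(7) = (((-4 + 2) + (-1*3*(-1))*5)*5)*(3*7) = ((-2 - 3*(-1)*5)*5)*21 = ((-2 + 3*5)*5)*21 = ((-2 + 15)*5)*21 = (13*5)*21 = 65*21 = 1365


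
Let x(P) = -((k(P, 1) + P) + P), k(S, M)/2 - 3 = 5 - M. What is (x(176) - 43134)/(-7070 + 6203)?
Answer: 14500/289 ≈ 50.173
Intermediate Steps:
k(S, M) = 16 - 2*M (k(S, M) = 6 + 2*(5 - M) = 6 + (10 - 2*M) = 16 - 2*M)
x(P) = -14 - 2*P (x(P) = -(((16 - 2*1) + P) + P) = -(((16 - 2) + P) + P) = -((14 + P) + P) = -(14 + 2*P) = -14 - 2*P)
(x(176) - 43134)/(-7070 + 6203) = ((-14 - 2*176) - 43134)/(-7070 + 6203) = ((-14 - 352) - 43134)/(-867) = (-366 - 43134)*(-1/867) = -43500*(-1/867) = 14500/289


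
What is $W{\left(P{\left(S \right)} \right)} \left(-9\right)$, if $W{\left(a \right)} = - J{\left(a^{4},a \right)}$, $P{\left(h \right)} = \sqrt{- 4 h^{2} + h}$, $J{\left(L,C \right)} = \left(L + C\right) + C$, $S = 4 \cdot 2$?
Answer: $553536 + 36 i \sqrt{62} \approx 5.5354 \cdot 10^{5} + 283.46 i$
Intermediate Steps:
$S = 8$
$J{\left(L,C \right)} = L + 2 C$ ($J{\left(L,C \right)} = \left(C + L\right) + C = L + 2 C$)
$P{\left(h \right)} = \sqrt{h - 4 h^{2}}$
$W{\left(a \right)} = - a^{4} - 2 a$ ($W{\left(a \right)} = - (a^{4} + 2 a) = - a^{4} - 2 a$)
$W{\left(P{\left(S \right)} \right)} \left(-9\right) = \sqrt{8 \left(1 - 32\right)} \left(-2 - \left(\sqrt{8 \left(1 - 32\right)}\right)^{3}\right) \left(-9\right) = \sqrt{8 \left(-31\right)} \left(-2 - \left(\sqrt{8 \left(-31\right)}\right)^{3}\right) \left(-9\right) = \sqrt{-248} \left(-2 - \left(\sqrt{-248}\right)^{3}\right) \left(-9\right) = 2 i \sqrt{62} \left(-2 - \left(2 i \sqrt{62}\right)^{3}\right) \left(-9\right) = 2 i \sqrt{62} \left(-2 - - 496 i \sqrt{62}\right) \left(-9\right) = 2 i \sqrt{62} \left(-2 + 496 i \sqrt{62}\right) \left(-9\right) = - 18 i \sqrt{62} \left(-2 + 496 i \sqrt{62}\right)$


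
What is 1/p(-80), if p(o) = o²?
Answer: 1/6400 ≈ 0.00015625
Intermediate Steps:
1/p(-80) = 1/((-80)²) = 1/6400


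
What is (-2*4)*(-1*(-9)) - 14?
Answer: -86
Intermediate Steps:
(-2*4)*(-1*(-9)) - 14 = -8*9 - 14 = -72 - 14 = -86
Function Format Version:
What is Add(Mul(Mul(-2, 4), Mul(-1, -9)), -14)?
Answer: -86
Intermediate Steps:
Add(Mul(Mul(-2, 4), Mul(-1, -9)), -14) = Add(Mul(-8, 9), -14) = Add(-72, -14) = -86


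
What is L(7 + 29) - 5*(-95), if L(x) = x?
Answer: 511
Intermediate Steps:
L(7 + 29) - 5*(-95) = (7 + 29) - 5*(-95) = 36 + 475 = 511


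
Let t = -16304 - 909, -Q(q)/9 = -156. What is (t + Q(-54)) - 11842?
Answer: -27651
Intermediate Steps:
Q(q) = 1404 (Q(q) = -9*(-156) = 1404)
t = -17213
(t + Q(-54)) - 11842 = (-17213 + 1404) - 11842 = -15809 - 11842 = -27651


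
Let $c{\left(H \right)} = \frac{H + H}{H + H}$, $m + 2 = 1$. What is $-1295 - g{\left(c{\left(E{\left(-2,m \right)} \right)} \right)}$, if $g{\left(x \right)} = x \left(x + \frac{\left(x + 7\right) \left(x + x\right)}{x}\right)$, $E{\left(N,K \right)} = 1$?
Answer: $-1312$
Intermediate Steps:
$m = -1$ ($m = -2 + 1 = -1$)
$c{\left(H \right)} = 1$ ($c{\left(H \right)} = \frac{2 H}{2 H} = 2 H \frac{1}{2 H} = 1$)
$g{\left(x \right)} = x \left(14 + 3 x\right)$ ($g{\left(x \right)} = x \left(x + \frac{\left(7 + x\right) 2 x}{x}\right) = x \left(x + \frac{2 x \left(7 + x\right)}{x}\right) = x \left(x + \left(14 + 2 x\right)\right) = x \left(14 + 3 x\right)$)
$-1295 - g{\left(c{\left(E{\left(-2,m \right)} \right)} \right)} = -1295 - 1 \left(14 + 3 \cdot 1\right) = -1295 - 1 \left(14 + 3\right) = -1295 - 1 \cdot 17 = -1295 - 17 = -1312$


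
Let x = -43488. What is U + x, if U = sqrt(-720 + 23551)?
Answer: -43488 + 17*sqrt(79) ≈ -43337.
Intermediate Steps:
U = 17*sqrt(79) (U = sqrt(22831) = 17*sqrt(79) ≈ 151.10)
U + x = 17*sqrt(79) - 43488 = -43488 + 17*sqrt(79)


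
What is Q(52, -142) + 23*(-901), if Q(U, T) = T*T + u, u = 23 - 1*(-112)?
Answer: -424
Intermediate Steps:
u = 135 (u = 23 + 112 = 135)
Q(U, T) = 135 + T² (Q(U, T) = T*T + 135 = T² + 135 = 135 + T²)
Q(52, -142) + 23*(-901) = (135 + (-142)²) + 23*(-901) = (135 + 20164) - 20723 = 20299 - 20723 = -424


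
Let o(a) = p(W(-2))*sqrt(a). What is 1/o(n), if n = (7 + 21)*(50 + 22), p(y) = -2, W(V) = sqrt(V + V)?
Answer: -sqrt(14)/336 ≈ -0.011136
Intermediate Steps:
W(V) = sqrt(2)*sqrt(V) (W(V) = sqrt(2*V) = sqrt(2)*sqrt(V))
n = 2016 (n = 28*72 = 2016)
o(a) = -2*sqrt(a)
1/o(n) = 1/(-24*sqrt(14)) = -sqrt(14)/336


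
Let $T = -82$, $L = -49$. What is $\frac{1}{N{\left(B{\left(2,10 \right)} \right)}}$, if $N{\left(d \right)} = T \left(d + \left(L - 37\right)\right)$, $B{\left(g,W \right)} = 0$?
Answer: $\frac{1}{7052} \approx 0.0001418$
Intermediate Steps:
$N{\left(d \right)} = 7052 - 82 d$ ($N{\left(d \right)} = - 82 \left(d - 86\right) = - 82 \left(-86 + d\right) = 7052 - 82 d$)
$\frac{1}{N{\left(B{\left(2,10 \right)} \right)}} = \frac{1}{7052 - 0} = \frac{1}{7052 + 0} = \frac{1}{7052}$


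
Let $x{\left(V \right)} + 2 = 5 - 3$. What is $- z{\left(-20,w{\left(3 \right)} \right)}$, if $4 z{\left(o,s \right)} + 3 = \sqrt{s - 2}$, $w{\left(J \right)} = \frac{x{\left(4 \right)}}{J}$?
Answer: $\frac{3}{4} - \frac{i \sqrt{2}}{4} \approx 0.75 - 0.35355 i$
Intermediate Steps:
$x{\left(V \right)} = 0$ ($x{\left(V \right)} = -2 + \left(5 - 3\right) = -2 + 2 = 0$)
$w{\left(J \right)} = 0$ ($w{\left(J \right)} = \frac{0}{J} = 0$)
$z{\left(o,s \right)} = - \frac{3}{4} + \frac{\sqrt{-2 + s}}{4}$ ($z{\left(o,s \right)} = - \frac{3}{4} + \frac{\sqrt{s - 2}}{4} = - \frac{3}{4} + \frac{\sqrt{-2 + s}}{4}$)
$- z{\left(-20,w{\left(3 \right)} \right)} = - (- \frac{3}{4} + \frac{\sqrt{-2 + 0}}{4}) = - (- \frac{3}{4} + \frac{\sqrt{-2}}{4}) = - (- \frac{3}{4} + \frac{i \sqrt{2}}{4}) = \frac{3}{4} - \frac{i \sqrt{2}}{4}$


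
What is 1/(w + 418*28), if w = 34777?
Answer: 1/46481 ≈ 2.1514e-5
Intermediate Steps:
1/(w + 418*28) = 1/(34777 + 418*28) = 1/(34777 + 11704) = 1/46481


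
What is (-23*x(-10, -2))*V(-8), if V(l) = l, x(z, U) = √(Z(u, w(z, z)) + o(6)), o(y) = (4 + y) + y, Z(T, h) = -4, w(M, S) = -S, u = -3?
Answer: 368*√3 ≈ 637.39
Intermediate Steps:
o(y) = 4 + 2*y
x(z, U) = 2*√3 (x(z, U) = √(-4 + (4 + 2*6)) = √(-4 + (4 + 12)) = √(-4 + 16) = √12 = 2*√3)
(-23*x(-10, -2))*V(-8) = -46*√3*(-8) = 368*√3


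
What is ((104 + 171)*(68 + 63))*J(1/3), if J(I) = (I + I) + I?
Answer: 36025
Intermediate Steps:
J(I) = 3*I (J(I) = 2*I + I = 3*I)
((104 + 171)*(68 + 63))*J(1/3) = ((104 + 171)*(68 + 63))*(3/3) = (275*131)*(3*(⅓)) = 36025*1 = 36025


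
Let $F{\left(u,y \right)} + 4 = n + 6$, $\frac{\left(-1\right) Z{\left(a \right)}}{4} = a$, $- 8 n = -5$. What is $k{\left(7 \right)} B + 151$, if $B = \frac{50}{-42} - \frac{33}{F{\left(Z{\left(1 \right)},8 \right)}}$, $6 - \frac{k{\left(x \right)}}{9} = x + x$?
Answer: $\frac{7993}{7} \approx 1141.9$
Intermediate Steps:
$n = \frac{5}{8}$ ($n = \left(- \frac{1}{8}\right) \left(-5\right) = \frac{5}{8} \approx 0.625$)
$Z{\left(a \right)} = - 4 a$
$k{\left(x \right)} = 54 - 18 x$ ($k{\left(x \right)} = 54 - 9 \left(x + x\right) = 54 - 9 \cdot 2 x = 54 - 18 x$)
$F{\left(u,y \right)} = \frac{21}{8}$ ($F{\left(u,y \right)} = -4 + \left(\frac{5}{8} + 6\right) = -4 + \frac{53}{8} = \frac{21}{8}$)
$B = - \frac{289}{21}$ ($B = \frac{50}{-42} - \frac{33}{\frac{21}{8}} = 50 \left(- \frac{1}{42}\right) - \frac{88}{7} = - \frac{25}{21} - \frac{88}{7} = - \frac{289}{21} \approx -13.762$)
$k{\left(7 \right)} B + 151 = \left(54 - 126\right) \left(- \frac{289}{21}\right) + 151 = \left(-72\right) \left(- \frac{289}{21}\right) + 151 = \frac{6936}{7} + 151 = \frac{7993}{7}$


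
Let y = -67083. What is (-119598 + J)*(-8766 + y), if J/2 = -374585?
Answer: 65895184032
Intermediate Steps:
J = -749170 (J = 2*(-374585) = -749170)
(-119598 + J)*(-8766 + y) = (-119598 - 749170)*(-8766 - 67083) = -868768*(-75849) = 65895184032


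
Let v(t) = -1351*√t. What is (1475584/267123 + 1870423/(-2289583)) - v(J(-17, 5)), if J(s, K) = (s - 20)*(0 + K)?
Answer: 2878839038443/611600279709 + 1351*I*√185 ≈ 4.7071 + 18376.0*I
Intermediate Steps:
J(s, K) = K*(-20 + s) (J(s, K) = (-20 + s)*K = K*(-20 + s))
(1475584/267123 + 1870423/(-2289583)) - v(J(-17, 5)) = (1475584/267123 + 1870423/(-2289583)) - (-1351)*√(5*(-20 - 17)) = (1475584*(1/267123) + 1870423*(-1/2289583)) - (-1351)*√(5*(-37)) = (1475584/267123 - 1870423/2289583) - (-1351)*√(-185) = 2878839038443/611600279709 - (-1351)*I*√185 = 2878839038443/611600279709 + 1351*I*√185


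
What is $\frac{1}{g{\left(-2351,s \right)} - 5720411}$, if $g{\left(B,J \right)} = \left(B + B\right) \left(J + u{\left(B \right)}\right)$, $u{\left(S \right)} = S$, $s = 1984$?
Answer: $- \frac{1}{3994777} \approx -2.5033 \cdot 10^{-7}$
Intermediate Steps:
$g{\left(B,J \right)} = 2 B \left(B + J\right)$ ($g{\left(B,J \right)} = \left(B + B\right) \left(J + B\right) = 2 B \left(B + J\right)$)
$\frac{1}{g{\left(-2351,s \right)} - 5720411} = \frac{1}{2 \left(-2351\right) \left(-2351 + 1984\right) - 5720411} = \frac{1}{2 \left(-2351\right) \left(-367\right) - 5720411} = \frac{1}{1725634 - 5720411} = \frac{1}{-3994777} = - \frac{1}{3994777}$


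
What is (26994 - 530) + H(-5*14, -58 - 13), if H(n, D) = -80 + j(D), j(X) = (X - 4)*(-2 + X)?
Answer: 31859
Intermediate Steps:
j(X) = (-4 + X)*(-2 + X)
H(n, D) = -72 + D² - 6*D (H(n, D) = -80 + (8 + D² - 6*D) = -72 + D² - 6*D)
(26994 - 530) + H(-5*14, -58 - 13) = (26994 - 530) + (-72 + (-58 - 13)² - 6*(-58 - 13)) = 26464 + (-72 + (-71)² - 6*(-71)) = 26464 + (-72 + 5041 + 426) = 26464 + 5395 = 31859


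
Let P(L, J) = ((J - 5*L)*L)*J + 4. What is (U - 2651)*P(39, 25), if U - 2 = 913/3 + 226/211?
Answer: 245883528016/633 ≈ 3.8844e+8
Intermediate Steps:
P(L, J) = 4 + J*L*(J - 5*L) (P(L, J) = (L*(J - 5*L))*J + 4 = J*L*(J - 5*L) + 4 = 4 + J*L*(J - 5*L))
U = 194587/633 (U = 2 + (913/3 + 226/211) = 2 + 193321/633 = 194587/633 ≈ 307.40)
(U - 2651)*P(39, 25) = (194587/633 - 2651)*(4 + 39*25**2 - 5*25*39**2) = -1483496*(4 + 39*625 - 5*25*1521)/633 = -1483496*(4 + 24375 - 190125)/633 = -1483496/633*(-165746) = 245883528016/633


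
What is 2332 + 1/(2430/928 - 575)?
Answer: 619343756/265585 ≈ 2332.0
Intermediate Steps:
2332 + 1/(2430/928 - 575) = 2332 + 1/(2430*(1/928) - 575) = 2332 + 1/(1215/464 - 575) = 2332 + 1/(-265585/464) = 2332 - 464/265585 = 619343756/265585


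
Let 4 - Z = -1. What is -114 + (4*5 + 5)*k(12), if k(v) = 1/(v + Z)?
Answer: -1913/17 ≈ -112.53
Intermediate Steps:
Z = 5 (Z = 4 - 1*(-1) = 4 + 1 = 5)
k(v) = 1/(5 + v) (k(v) = 1/(v + 5) = 1/(5 + v))
-114 + (4*5 + 5)*k(12) = -114 + (4*5 + 5)/(5 + 12) = -114 + (20 + 5)/17 = -114 + 25*(1/17) = -114 + 25/17 = -1913/17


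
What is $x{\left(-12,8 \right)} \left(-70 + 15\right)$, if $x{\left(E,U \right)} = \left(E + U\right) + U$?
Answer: $-220$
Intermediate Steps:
$x{\left(E,U \right)} = E + 2 U$
$x{\left(-12,8 \right)} \left(-70 + 15\right) = \left(-12 + 2 \cdot 8\right) \left(-70 + 15\right) = \left(-12 + 16\right) \left(-55\right) = 4 \left(-55\right) = -220$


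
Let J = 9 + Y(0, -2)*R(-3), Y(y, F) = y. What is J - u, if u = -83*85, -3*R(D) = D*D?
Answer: 7064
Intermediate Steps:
R(D) = -D²/3 (R(D) = -D*D/3 = -D²/3)
u = -7055
J = 9 (J = 9 + 0*(-⅓*(-3)²) = 9 + 0*(-⅓*9) = 9 + 0*(-3) = 9 + 0 = 9)
J - u = 9 - 1*(-7055) = 9 + 7055 = 7064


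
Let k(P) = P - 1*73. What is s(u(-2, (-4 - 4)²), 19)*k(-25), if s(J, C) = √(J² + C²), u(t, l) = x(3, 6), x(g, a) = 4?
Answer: -98*√377 ≈ -1902.8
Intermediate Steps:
u(t, l) = 4
k(P) = -73 + P (k(P) = P - 73 = -73 + P)
s(J, C) = √(C² + J²)
s(u(-2, (-4 - 4)²), 19)*k(-25) = √(19² + 4²)*(-73 - 25) = √(361 + 16)*(-98) = √377*(-98) = -98*√377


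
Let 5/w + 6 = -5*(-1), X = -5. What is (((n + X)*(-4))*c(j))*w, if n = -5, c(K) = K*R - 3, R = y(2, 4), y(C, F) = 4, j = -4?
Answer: 3800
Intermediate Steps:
R = 4
c(K) = -3 + 4*K (c(K) = K*4 - 3 = 4*K - 3 = -3 + 4*K)
w = -5 (w = 5/(-6 - 5*(-1)) = 5/(-6 + 5) = 5/(-1) = 5*(-1) = -5)
(((n + X)*(-4))*c(j))*w = (((-5 - 5)*(-4))*(-3 + 4*(-4)))*(-5) = ((-10*(-4))*(-3 - 16))*(-5) = (40*(-19))*(-5) = -760*(-5) = 3800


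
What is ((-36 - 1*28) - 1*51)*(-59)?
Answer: 6785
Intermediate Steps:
((-36 - 1*28) - 1*51)*(-59) = ((-36 - 28) - 51)*(-59) = (-64 - 51)*(-59) = -115*(-59) = 6785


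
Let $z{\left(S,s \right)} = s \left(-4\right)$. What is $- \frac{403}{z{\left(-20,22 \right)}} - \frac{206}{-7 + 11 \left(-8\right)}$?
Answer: $\frac{56413}{8360} \approx 6.748$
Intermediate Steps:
$z{\left(S,s \right)} = - 4 s$
$- \frac{403}{z{\left(-20,22 \right)}} - \frac{206}{-7 + 11 \left(-8\right)} = - \frac{403}{\left(-4\right) 22} - \frac{206}{-7 + 11 \left(-8\right)} = - \frac{403}{-88} - \frac{206}{-7 - 88} = \left(-403\right) \left(- \frac{1}{88}\right) - \frac{206}{-95} = \frac{403}{88} - - \frac{206}{95} = \frac{403}{88} + \frac{206}{95} = \frac{56413}{8360}$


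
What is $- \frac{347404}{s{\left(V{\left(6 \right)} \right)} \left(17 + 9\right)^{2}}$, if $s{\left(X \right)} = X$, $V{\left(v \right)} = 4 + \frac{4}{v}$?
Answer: $- \frac{260553}{2366} \approx -110.12$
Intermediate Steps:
$- \frac{347404}{s{\left(V{\left(6 \right)} \right)} \left(17 + 9\right)^{2}} = - \frac{347404}{\left(4 + \frac{4}{6}\right) \left(17 + 9\right)^{2}} = - \frac{347404}{\left(4 + 4 \cdot \frac{1}{6}\right) 26^{2}} = - \frac{347404}{\left(4 + \frac{2}{3}\right) 676} = - \frac{347404}{\frac{14}{3} \cdot 676} = - \frac{347404}{\frac{9464}{3}} = \left(-347404\right) \frac{3}{9464} = - \frac{260553}{2366}$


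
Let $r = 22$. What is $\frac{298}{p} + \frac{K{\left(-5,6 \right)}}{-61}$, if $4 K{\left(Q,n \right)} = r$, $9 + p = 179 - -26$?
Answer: $\frac{4275}{2989} \approx 1.4302$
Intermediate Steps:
$p = 196$ ($p = -9 + \left(179 - -26\right) = -9 + \left(179 + 26\right) = -9 + 205 = 196$)
$K{\left(Q,n \right)} = \frac{11}{2}$ ($K{\left(Q,n \right)} = \frac{1}{4} \cdot 22 = \frac{11}{2}$)
$\frac{298}{p} + \frac{K{\left(-5,6 \right)}}{-61} = \frac{298}{196} + \frac{11}{2 \left(-61\right)} = 298 \cdot \frac{1}{196} + \frac{11}{2} \left(- \frac{1}{61}\right) = \frac{149}{98} - \frac{11}{122} = \frac{4275}{2989}$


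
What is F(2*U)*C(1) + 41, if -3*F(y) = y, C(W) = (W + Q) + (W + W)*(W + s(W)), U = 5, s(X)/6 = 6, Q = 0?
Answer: -209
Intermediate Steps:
s(X) = 36 (s(X) = 6*6 = 36)
C(W) = W + 2*W*(36 + W) (C(W) = (W + 0) + (W + W)*(W + 36) = W + (2*W)*(36 + W) = W + 2*W*(36 + W))
F(y) = -y/3
F(2*U)*C(1) + 41 = (-2*5/3)*(1*(73 + 2*1)) + 41 = (-1/3*10)*(1*(73 + 2)) + 41 = -10*75/3 + 41 = -10/3*75 + 41 = -250 + 41 = -209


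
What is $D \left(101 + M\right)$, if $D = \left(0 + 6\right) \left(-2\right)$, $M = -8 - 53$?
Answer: $-480$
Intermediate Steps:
$M = -61$
$D = -12$ ($D = 6 \left(-2\right) = -12$)
$D \left(101 + M\right) = - 12 \left(101 - 61\right) = \left(-12\right) 40 = -480$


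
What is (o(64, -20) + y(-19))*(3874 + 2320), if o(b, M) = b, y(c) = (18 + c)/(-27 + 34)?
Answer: 2768718/7 ≈ 3.9553e+5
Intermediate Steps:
y(c) = 18/7 + c/7 (y(c) = (18 + c)/7 = (18 + c)*(⅐) = 18/7 + c/7)
(o(64, -20) + y(-19))*(3874 + 2320) = (64 + (18/7 + (⅐)*(-19)))*(3874 + 2320) = (64 + (18/7 - 19/7))*6194 = (64 - ⅐)*6194 = (447/7)*6194 = 2768718/7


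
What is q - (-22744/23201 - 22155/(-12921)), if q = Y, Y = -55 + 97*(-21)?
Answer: -209120052021/99926707 ≈ -2092.7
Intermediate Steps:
Y = -2092 (Y = -55 - 2037 = -2092)
q = -2092
q - (-22744/23201 - 22155/(-12921)) = -2092 - (-22744/23201 - 22155/(-12921)) = -2092 - (-22744*1/23201 - 22155*(-1/12921)) = -2092 - (-22744/23201 + 7385/4307) = -2092 - 1*73380977/99926707 = -2092 - 73380977/99926707 = -209120052021/99926707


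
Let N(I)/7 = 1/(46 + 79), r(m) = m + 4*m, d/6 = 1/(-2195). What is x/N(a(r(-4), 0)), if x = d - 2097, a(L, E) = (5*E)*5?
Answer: -115073025/3073 ≈ -37447.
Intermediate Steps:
d = -6/2195 (d = 6/(-2195) = 6*(-1/2195) = -6/2195 ≈ -0.0027335)
r(m) = 5*m
a(L, E) = 25*E
N(I) = 7/125 (N(I) = 7/(46 + 79) = 7/125)
x = -4602921/2195 (x = -6/2195 - 2097 = -4602921/2195 ≈ -2097.0)
x/N(a(r(-4), 0)) = -4602921/(2195*7/125) = -4602921/2195*125/7 = -115073025/3073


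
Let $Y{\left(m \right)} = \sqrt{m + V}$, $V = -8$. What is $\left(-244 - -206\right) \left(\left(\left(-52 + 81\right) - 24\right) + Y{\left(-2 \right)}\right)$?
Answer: $-190 - 38 i \sqrt{10} \approx -190.0 - 120.17 i$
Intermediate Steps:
$Y{\left(m \right)} = \sqrt{-8 + m}$ ($Y{\left(m \right)} = \sqrt{m - 8} = \sqrt{-8 + m}$)
$\left(-244 - -206\right) \left(\left(\left(-52 + 81\right) - 24\right) + Y{\left(-2 \right)}\right) = \left(-244 - -206\right) \left(\left(\left(-52 + 81\right) - 24\right) + \sqrt{-8 - 2}\right) = \left(-244 + 206\right) \left(\left(29 - 24\right) + \sqrt{-10}\right) = - 38 \left(5 + i \sqrt{10}\right) = -190 - 38 i \sqrt{10}$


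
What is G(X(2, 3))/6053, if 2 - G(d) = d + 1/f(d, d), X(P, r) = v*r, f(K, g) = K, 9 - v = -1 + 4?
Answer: -289/108954 ≈ -0.0026525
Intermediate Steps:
v = 6 (v = 9 - (-1 + 4) = 9 - 1*3 = 9 - 3 = 6)
X(P, r) = 6*r
G(d) = 2 - d - 1/d (G(d) = 2 - (d + 1/d) = 2 + (-d - 1/d) = 2 - d - 1/d)
G(X(2, 3))/6053 = (2 - 6*3 - 1/(6*3))/6053 = (2 - 1*18 - 1/18)*(1/6053) = (2 - 18 - 1*1/18)*(1/6053) = (2 - 18 - 1/18)*(1/6053) = -289/18*1/6053 = -289/108954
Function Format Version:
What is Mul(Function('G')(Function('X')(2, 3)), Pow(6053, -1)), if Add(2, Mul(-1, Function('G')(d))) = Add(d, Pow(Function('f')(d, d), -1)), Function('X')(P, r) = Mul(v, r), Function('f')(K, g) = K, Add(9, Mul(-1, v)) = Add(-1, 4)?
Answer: Rational(-289, 108954) ≈ -0.0026525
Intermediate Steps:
v = 6 (v = Add(9, Mul(-1, Add(-1, 4))) = Add(9, Mul(-1, 3)) = Add(9, -3) = 6)
Function('X')(P, r) = Mul(6, r)
Function('G')(d) = Add(2, Mul(-1, d), Mul(-1, Pow(d, -1))) (Function('G')(d) = Add(2, Mul(-1, Add(d, Pow(d, -1)))) = Add(2, Add(Mul(-1, d), Mul(-1, Pow(d, -1)))) = Add(2, Mul(-1, d), Mul(-1, Pow(d, -1))))
Mul(Function('G')(Function('X')(2, 3)), Pow(6053, -1)) = Mul(Add(2, Mul(-1, Mul(6, 3)), Mul(-1, Pow(Mul(6, 3), -1))), Pow(6053, -1)) = Mul(Add(2, Mul(-1, 18), Mul(-1, Pow(18, -1))), Rational(1, 6053)) = Mul(Add(2, -18, Mul(-1, Rational(1, 18))), Rational(1, 6053)) = Mul(Add(2, -18, Rational(-1, 18)), Rational(1, 6053)) = Mul(Rational(-289, 18), Rational(1, 6053)) = Rational(-289, 108954)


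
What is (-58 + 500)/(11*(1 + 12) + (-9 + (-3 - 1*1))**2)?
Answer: 17/12 ≈ 1.4167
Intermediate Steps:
(-58 + 500)/(11*(1 + 12) + (-9 + (-3 - 1*1))**2) = 442/(11*13 + (-9 + (-3 - 1))**2) = 442/(143 + (-9 - 4)**2) = 442/(143 + (-13)**2) = 442/(143 + 169) = 442/312 = 442*(1/312) = 17/12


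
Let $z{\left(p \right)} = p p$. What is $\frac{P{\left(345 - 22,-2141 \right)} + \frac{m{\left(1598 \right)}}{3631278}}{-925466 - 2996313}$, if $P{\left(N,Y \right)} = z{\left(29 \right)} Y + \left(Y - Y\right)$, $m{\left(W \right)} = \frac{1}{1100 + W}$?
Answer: $\frac{17640630645453563}{38422406330010276} \approx 0.45912$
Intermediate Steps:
$z{\left(p \right)} = p^{2}$
$P{\left(N,Y \right)} = 841 Y$ ($P{\left(N,Y \right)} = 29^{2} Y + \left(Y - Y\right) = 841 Y + 0 = 841 Y$)
$\frac{P{\left(345 - 22,-2141 \right)} + \frac{m{\left(1598 \right)}}{3631278}}{-925466 - 2996313} = \frac{841 \left(-2141\right) + \frac{1}{\left(1100 + 1598\right) 3631278}}{-925466 - 2996313} = \frac{-1800581 + \frac{1}{2698} \cdot \frac{1}{3631278}}{-3921779} = \left(-1800581 + \frac{1}{2698} \cdot \frac{1}{3631278}\right) \left(- \frac{1}{3921779}\right) = \left(-1800581 + \frac{1}{9797188044}\right) \left(- \frac{1}{3921779}\right) = \left(- \frac{17640630645453563}{9797188044}\right) \left(- \frac{1}{3921779}\right) = \frac{17640630645453563}{38422406330010276}$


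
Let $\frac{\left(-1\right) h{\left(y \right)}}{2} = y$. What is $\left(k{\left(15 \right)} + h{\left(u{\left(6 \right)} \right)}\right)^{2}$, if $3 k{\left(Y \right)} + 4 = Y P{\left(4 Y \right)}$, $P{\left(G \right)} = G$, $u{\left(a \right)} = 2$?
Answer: $\frac{781456}{9} \approx 86829.0$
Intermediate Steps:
$h{\left(y \right)} = - 2 y$
$k{\left(Y \right)} = - \frac{4}{3} + \frac{4 Y^{2}}{3}$ ($k{\left(Y \right)} = - \frac{4}{3} + \frac{Y 4 Y}{3} = - \frac{4}{3} + \frac{4 Y^{2}}{3}$)
$\left(k{\left(15 \right)} + h{\left(u{\left(6 \right)} \right)}\right)^{2} = \left(\left(- \frac{4}{3} + \frac{4 \cdot 15^{2}}{3}\right) - 4\right)^{2} = \left(\left(- \frac{4}{3} + \frac{4}{3} \cdot 225\right) - 4\right)^{2} = \left(\left(- \frac{4}{3} + 300\right) - 4\right)^{2} = \left(\frac{896}{3} - 4\right)^{2} = \left(\frac{884}{3}\right)^{2} = \frac{781456}{9}$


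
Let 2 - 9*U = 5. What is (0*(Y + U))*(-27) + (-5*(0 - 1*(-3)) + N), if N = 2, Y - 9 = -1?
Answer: -13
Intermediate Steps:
U = -1/3 (U = 2/9 - 1/9*5 = 2/9 - 5/9 = -1/3 ≈ -0.33333)
Y = 8 (Y = 9 - 1 = 8)
(0*(Y + U))*(-27) + (-5*(0 - 1*(-3)) + N) = (0*(8 - 1/3))*(-27) + (-5*(0 - 1*(-3)) + 2) = (0*(23/3))*(-27) + (-5*(0 + 3) + 2) = 0*(-27) + (-5*3 + 2) = 0 + (-15 + 2) = 0 - 13 = -13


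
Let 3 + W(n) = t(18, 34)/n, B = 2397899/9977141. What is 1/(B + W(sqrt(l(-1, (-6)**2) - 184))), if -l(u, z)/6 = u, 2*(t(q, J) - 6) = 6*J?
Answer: -6112205188641169/162001805915251814 + 2687670248414787*I*sqrt(178)/324003611830503628 ≈ -0.037729 + 0.11067*I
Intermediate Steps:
B = 2397899/9977141 (B = 2397899*(1/9977141) = 2397899/9977141 ≈ 0.24034)
t(q, J) = 6 + 3*J (t(q, J) = 6 + (6*J)/2 = 6 + 3*J)
l(u, z) = -6*u
W(n) = -3 + 108/n (W(n) = -3 + (6 + 3*34)/n = -3 + (6 + 102)/n = -3 + 108/n)
1/(B + W(sqrt(l(-1, (-6)**2) - 184))) = 1/(2397899/9977141 + (-3 + 108/(sqrt(-6*(-1) - 184)))) = 1/(2397899/9977141 + (-3 + 108/(sqrt(6 - 184)))) = 1/(2397899/9977141 + (-3 + 108/(sqrt(-178)))) = 1/(2397899/9977141 + (-3 + 108/((I*sqrt(178))))) = 1/(2397899/9977141 + (-3 + 108*(-I*sqrt(178)/178))) = 1/(2397899/9977141 + (-3 - 54*I*sqrt(178)/89)) = 1/(-27533524/9977141 - 54*I*sqrt(178)/89)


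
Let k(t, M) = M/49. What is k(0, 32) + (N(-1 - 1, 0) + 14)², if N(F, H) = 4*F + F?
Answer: 816/49 ≈ 16.653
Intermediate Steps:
N(F, H) = 5*F
k(t, M) = M/49 (k(t, M) = M*(1/49) = M/49)
k(0, 32) + (N(-1 - 1, 0) + 14)² = (1/49)*32 + (5*(-1 - 1) + 14)² = 32/49 + (5*(-2) + 14)² = 32/49 + (-10 + 14)² = 32/49 + 4² = 32/49 + 16 = 816/49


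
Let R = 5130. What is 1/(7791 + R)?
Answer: 1/12921 ≈ 7.7393e-5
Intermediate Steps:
1/(7791 + R) = 1/(7791 + 5130) = 1/12921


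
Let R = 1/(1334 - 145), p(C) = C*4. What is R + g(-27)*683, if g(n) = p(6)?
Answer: 19490089/1189 ≈ 16392.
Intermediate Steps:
p(C) = 4*C
R = 1/1189 ≈ 0.00084104
g(n) = 24 (g(n) = 4*6 = 24)
R + g(-27)*683 = 1/1189 + 24*683 = 1/1189 + 16392 = 19490089/1189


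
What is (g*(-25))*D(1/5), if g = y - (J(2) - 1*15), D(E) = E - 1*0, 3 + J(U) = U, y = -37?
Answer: 105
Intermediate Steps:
J(U) = -3 + U
D(E) = E (D(E) = E + 0 = E)
g = -21 (g = -37 - ((-3 + 2) - 1*15) = -37 - (-1 - 15) = -37 - 1*(-16) = -37 + 16 = -21)
(g*(-25))*D(1/5) = -21*(-25)/5 = 525*(⅕) = 105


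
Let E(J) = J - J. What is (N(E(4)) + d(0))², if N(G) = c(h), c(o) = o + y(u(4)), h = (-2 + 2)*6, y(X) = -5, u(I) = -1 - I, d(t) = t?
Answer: 25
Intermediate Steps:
E(J) = 0
h = 0 (h = 0*6 = 0)
c(o) = -5 + o (c(o) = o - 5 = -5 + o)
N(G) = -5 (N(G) = -5 + 0 = -5)
(N(E(4)) + d(0))² = (-5 + 0)² = (-5)² = 25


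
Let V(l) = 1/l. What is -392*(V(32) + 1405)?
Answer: -2203089/4 ≈ -5.5077e+5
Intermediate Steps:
-392*(V(32) + 1405) = -392*(1/32 + 1405) = -392*44961/32 = -1*2203089/4 = -2203089/4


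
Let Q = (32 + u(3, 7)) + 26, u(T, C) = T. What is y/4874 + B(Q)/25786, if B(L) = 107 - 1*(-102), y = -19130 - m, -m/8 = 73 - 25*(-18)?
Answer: -192189445/62840482 ≈ -3.0584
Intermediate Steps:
m = -4184 (m = -8*(73 - 25*(-18)) = -8*(73 + 450) = -8*523 = -4184)
Q = 61 (Q = (32 + 3) + 26 = 35 + 26 = 61)
y = -14946 (y = -19130 - 1*(-4184) = -19130 + 4184 = -14946)
B(L) = 209 (B(L) = 107 + 102 = 209)
y/4874 + B(Q)/25786 = -14946/4874 + 209/25786 = -14946*1/4874 + 209*(1/25786) = -7473/2437 + 209/25786 = -192189445/62840482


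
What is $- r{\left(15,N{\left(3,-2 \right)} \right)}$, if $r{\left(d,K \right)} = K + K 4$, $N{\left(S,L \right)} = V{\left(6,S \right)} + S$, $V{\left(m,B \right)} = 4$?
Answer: $-35$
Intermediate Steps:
$N{\left(S,L \right)} = 4 + S$
$r{\left(d,K \right)} = 5 K$ ($r{\left(d,K \right)} = K + 4 K = 5 K$)
$- r{\left(15,N{\left(3,-2 \right)} \right)} = - 5 \left(4 + 3\right) = - 5 \cdot 7 = \left(-1\right) 35 = -35$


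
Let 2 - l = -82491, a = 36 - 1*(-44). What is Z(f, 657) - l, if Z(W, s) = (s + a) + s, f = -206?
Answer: -81099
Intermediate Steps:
a = 80 (a = 36 + 44 = 80)
l = 82493 (l = 2 - 1*(-82491) = 2 + 82491 = 82493)
Z(W, s) = 80 + 2*s (Z(W, s) = (s + 80) + s = (80 + s) + s = 80 + 2*s)
Z(f, 657) - l = (80 + 2*657) - 1*82493 = (80 + 1314) - 82493 = 1394 - 82493 = -81099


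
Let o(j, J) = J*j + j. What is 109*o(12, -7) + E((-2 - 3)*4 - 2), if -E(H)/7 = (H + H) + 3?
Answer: -7561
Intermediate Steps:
E(H) = -21 - 14*H (E(H) = -7*((H + H) + 3) = -7*(2*H + 3) = -7*(3 + 2*H) = -21 - 14*H)
o(j, J) = j + J*j
109*o(12, -7) + E((-2 - 3)*4 - 2) = 109*(12*(1 - 7)) + (-21 - 14*((-2 - 3)*4 - 2)) = 109*(12*(-6)) + (-21 - 14*(-5*4 - 2)) = 109*(-72) + (-21 - 14*(-20 - 2)) = -7848 + (-21 - 14*(-22)) = -7848 + (-21 + 308) = -7848 + 287 = -7561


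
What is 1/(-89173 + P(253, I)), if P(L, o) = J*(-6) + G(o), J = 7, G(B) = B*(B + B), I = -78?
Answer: -1/77047 ≈ -1.2979e-5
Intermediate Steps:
G(B) = 2*B**2 (G(B) = B*(2*B) = 2*B**2)
P(L, o) = -42 + 2*o**2 (P(L, o) = 7*(-6) + 2*o**2 = -42 + 2*o**2)
1/(-89173 + P(253, I)) = 1/(-89173 + (-42 + 2*(-78)**2)) = 1/(-89173 + (-42 + 2*6084)) = 1/(-89173 + (-42 + 12168)) = 1/(-89173 + 12126) = 1/(-77047) = -1/77047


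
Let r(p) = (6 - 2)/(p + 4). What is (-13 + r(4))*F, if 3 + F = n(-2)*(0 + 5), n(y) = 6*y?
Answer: 1575/2 ≈ 787.50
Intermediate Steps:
F = -63 (F = -3 + (6*(-2))*(0 + 5) = -3 - 12*5 = -3 - 60 = -63)
r(p) = 4/(4 + p)
(-13 + r(4))*F = (-13 + 4/(4 + 4))*(-63) = (-13 + 4/8)*(-63) = (-13 + 4*(1/8))*(-63) = (-13 + 1/2)*(-63) = -25/2*(-63) = 1575/2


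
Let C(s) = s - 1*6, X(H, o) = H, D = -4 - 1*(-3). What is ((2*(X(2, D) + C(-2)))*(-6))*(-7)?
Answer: -504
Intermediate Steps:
D = -1 (D = -4 + 3 = -1)
C(s) = -6 + s (C(s) = s - 6 = -6 + s)
((2*(X(2, D) + C(-2)))*(-6))*(-7) = ((2*(2 + (-6 - 2)))*(-6))*(-7) = ((2*(2 - 8))*(-6))*(-7) = ((2*(-6))*(-6))*(-7) = -12*(-6)*(-7) = 72*(-7) = -504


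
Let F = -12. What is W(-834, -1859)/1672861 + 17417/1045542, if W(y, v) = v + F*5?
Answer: 27129824939/1749046435662 ≈ 0.015511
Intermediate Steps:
W(y, v) = -60 + v (W(y, v) = v - 12*5 = v - 60 = -60 + v)
W(-834, -1859)/1672861 + 17417/1045542 = (-60 - 1859)/1672861 + 17417/1045542 = -1919*1/1672861 + 17417*(1/1045542) = -1919/1672861 + 17417/1045542 = 27129824939/1749046435662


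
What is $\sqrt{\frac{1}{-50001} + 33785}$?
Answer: $\frac{2 \sqrt{21116469620946}}{50001} \approx 183.81$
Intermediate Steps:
$\sqrt{\frac{1}{-50001} + 33785} = \sqrt{- \frac{1}{50001} + 33785} = \sqrt{\frac{1689283784}{50001}} = \frac{2 \sqrt{21116469620946}}{50001}$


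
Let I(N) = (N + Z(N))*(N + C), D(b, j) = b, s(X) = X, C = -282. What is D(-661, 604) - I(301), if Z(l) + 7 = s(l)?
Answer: -11966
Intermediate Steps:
Z(l) = -7 + l
I(N) = (-282 + N)*(-7 + 2*N) (I(N) = (N + (-7 + N))*(N - 282) = (-7 + 2*N)*(-282 + N) = (-282 + N)*(-7 + 2*N))
D(-661, 604) - I(301) = -661 - (1974 - 571*301 + 2*301²) = -661 - (1974 - 171871 + 2*90601) = -661 - (1974 - 171871 + 181202) = -661 - 1*11305 = -661 - 11305 = -11966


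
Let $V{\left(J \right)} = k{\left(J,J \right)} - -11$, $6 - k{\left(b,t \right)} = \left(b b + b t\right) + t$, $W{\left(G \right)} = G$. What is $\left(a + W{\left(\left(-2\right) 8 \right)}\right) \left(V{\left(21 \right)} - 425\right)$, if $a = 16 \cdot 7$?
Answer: $-125856$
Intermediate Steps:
$k{\left(b,t \right)} = 6 - t - b^{2} - b t$ ($k{\left(b,t \right)} = 6 - \left(\left(b b + b t\right) + t\right) = 6 - \left(\left(b^{2} + b t\right) + t\right) = 6 - \left(t + b^{2} + b t\right) = 6 - t - b^{2} - b t$)
$V{\left(J \right)} = 17 - J - 2 J^{2}$ ($V{\left(J \right)} = \left(6 - J - J^{2} - J J\right) - -11 = \left(6 - J - J^{2} - J^{2}\right) + 11 = \left(6 - J - 2 J^{2}\right) + 11 = 17 - J - 2 J^{2}$)
$a = 112$
$\left(a + W{\left(\left(-2\right) 8 \right)}\right) \left(V{\left(21 \right)} - 425\right) = \left(112 - 16\right) \left(\left(17 - 21 - 2 \cdot 21^{2}\right) - 425\right) = \left(112 - 16\right) \left(\left(17 - 21 - 882\right) - 425\right) = 96 \left(\left(17 - 21 - 882\right) - 425\right) = 96 \left(-886 - 425\right) = 96 \left(-1311\right) = -125856$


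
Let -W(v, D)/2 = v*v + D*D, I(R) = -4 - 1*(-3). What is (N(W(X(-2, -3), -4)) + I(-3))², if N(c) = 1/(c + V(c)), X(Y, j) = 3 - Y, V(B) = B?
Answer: 27225/26896 ≈ 1.0122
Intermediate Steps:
I(R) = -1 (I(R) = -4 + 3 = -1)
W(v, D) = -2*D² - 2*v² (W(v, D) = -2*(v*v + D*D) = -2*(v² + D²) = -2*(D² + v²) = -2*D² - 2*v²)
N(c) = 1/(2*c) (N(c) = 1/(c + c) = 1/(2*c))
(N(W(X(-2, -3), -4)) + I(-3))² = (1/(2*(-2*(-4)² - 2*(3 - 1*(-2))²)) - 1)² = (1/(2*(-2*16 - 2*(3 + 2)²)) - 1)² = (1/(2*(-32 - 2*5²)) - 1)² = (1/(2*(-32 - 2*25)) - 1)² = (1/(2*(-32 - 50)) - 1)² = ((½)/(-82) - 1)² = ((½)*(-1/82) - 1)² = (-1/164 - 1)² = (-165/164)² = 27225/26896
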